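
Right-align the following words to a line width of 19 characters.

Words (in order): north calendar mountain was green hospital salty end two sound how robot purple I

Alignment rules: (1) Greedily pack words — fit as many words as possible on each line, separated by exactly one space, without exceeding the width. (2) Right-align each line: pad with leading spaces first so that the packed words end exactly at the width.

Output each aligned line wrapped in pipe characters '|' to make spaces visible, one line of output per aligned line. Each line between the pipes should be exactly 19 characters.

Line 1: ['north', 'calendar'] (min_width=14, slack=5)
Line 2: ['mountain', 'was', 'green'] (min_width=18, slack=1)
Line 3: ['hospital', 'salty', 'end'] (min_width=18, slack=1)
Line 4: ['two', 'sound', 'how', 'robot'] (min_width=19, slack=0)
Line 5: ['purple', 'I'] (min_width=8, slack=11)

Answer: |     north calendar|
| mountain was green|
| hospital salty end|
|two sound how robot|
|           purple I|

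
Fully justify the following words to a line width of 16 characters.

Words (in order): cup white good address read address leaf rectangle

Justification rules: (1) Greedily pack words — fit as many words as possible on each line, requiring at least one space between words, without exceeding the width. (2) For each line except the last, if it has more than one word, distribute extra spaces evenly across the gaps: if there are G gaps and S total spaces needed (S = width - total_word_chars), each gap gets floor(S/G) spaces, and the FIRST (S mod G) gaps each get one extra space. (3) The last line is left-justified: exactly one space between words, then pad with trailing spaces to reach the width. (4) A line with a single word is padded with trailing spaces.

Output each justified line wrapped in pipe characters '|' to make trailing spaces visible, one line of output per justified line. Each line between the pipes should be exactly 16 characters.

Answer: |cup  white  good|
|address     read|
|address     leaf|
|rectangle       |

Derivation:
Line 1: ['cup', 'white', 'good'] (min_width=14, slack=2)
Line 2: ['address', 'read'] (min_width=12, slack=4)
Line 3: ['address', 'leaf'] (min_width=12, slack=4)
Line 4: ['rectangle'] (min_width=9, slack=7)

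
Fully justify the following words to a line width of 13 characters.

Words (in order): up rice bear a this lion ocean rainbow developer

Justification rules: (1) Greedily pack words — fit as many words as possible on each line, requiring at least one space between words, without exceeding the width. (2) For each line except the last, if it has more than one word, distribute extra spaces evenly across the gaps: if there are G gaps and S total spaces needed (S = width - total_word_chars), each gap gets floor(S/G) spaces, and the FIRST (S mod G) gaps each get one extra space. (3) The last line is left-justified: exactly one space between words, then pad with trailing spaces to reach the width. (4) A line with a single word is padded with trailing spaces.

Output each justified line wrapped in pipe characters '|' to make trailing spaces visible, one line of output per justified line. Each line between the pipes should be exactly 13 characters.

Answer: |up  rice bear|
|a  this  lion|
|ocean rainbow|
|developer    |

Derivation:
Line 1: ['up', 'rice', 'bear'] (min_width=12, slack=1)
Line 2: ['a', 'this', 'lion'] (min_width=11, slack=2)
Line 3: ['ocean', 'rainbow'] (min_width=13, slack=0)
Line 4: ['developer'] (min_width=9, slack=4)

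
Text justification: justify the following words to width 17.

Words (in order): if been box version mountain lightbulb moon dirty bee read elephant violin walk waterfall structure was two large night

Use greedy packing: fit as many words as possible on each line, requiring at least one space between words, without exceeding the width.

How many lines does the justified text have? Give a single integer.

Line 1: ['if', 'been', 'box'] (min_width=11, slack=6)
Line 2: ['version', 'mountain'] (min_width=16, slack=1)
Line 3: ['lightbulb', 'moon'] (min_width=14, slack=3)
Line 4: ['dirty', 'bee', 'read'] (min_width=14, slack=3)
Line 5: ['elephant', 'violin'] (min_width=15, slack=2)
Line 6: ['walk', 'waterfall'] (min_width=14, slack=3)
Line 7: ['structure', 'was', 'two'] (min_width=17, slack=0)
Line 8: ['large', 'night'] (min_width=11, slack=6)
Total lines: 8

Answer: 8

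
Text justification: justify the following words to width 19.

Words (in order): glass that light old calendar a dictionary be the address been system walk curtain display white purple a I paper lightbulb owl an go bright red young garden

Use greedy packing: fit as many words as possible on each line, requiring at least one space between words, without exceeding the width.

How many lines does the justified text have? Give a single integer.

Line 1: ['glass', 'that', 'light'] (min_width=16, slack=3)
Line 2: ['old', 'calendar', 'a'] (min_width=14, slack=5)
Line 3: ['dictionary', 'be', 'the'] (min_width=17, slack=2)
Line 4: ['address', 'been', 'system'] (min_width=19, slack=0)
Line 5: ['walk', 'curtain'] (min_width=12, slack=7)
Line 6: ['display', 'white'] (min_width=13, slack=6)
Line 7: ['purple', 'a', 'I', 'paper'] (min_width=16, slack=3)
Line 8: ['lightbulb', 'owl', 'an', 'go'] (min_width=19, slack=0)
Line 9: ['bright', 'red', 'young'] (min_width=16, slack=3)
Line 10: ['garden'] (min_width=6, slack=13)
Total lines: 10

Answer: 10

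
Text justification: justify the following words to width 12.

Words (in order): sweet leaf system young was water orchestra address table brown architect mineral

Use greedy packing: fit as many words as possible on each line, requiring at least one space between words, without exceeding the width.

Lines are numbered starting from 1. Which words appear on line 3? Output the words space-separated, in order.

Answer: was water

Derivation:
Line 1: ['sweet', 'leaf'] (min_width=10, slack=2)
Line 2: ['system', 'young'] (min_width=12, slack=0)
Line 3: ['was', 'water'] (min_width=9, slack=3)
Line 4: ['orchestra'] (min_width=9, slack=3)
Line 5: ['address'] (min_width=7, slack=5)
Line 6: ['table', 'brown'] (min_width=11, slack=1)
Line 7: ['architect'] (min_width=9, slack=3)
Line 8: ['mineral'] (min_width=7, slack=5)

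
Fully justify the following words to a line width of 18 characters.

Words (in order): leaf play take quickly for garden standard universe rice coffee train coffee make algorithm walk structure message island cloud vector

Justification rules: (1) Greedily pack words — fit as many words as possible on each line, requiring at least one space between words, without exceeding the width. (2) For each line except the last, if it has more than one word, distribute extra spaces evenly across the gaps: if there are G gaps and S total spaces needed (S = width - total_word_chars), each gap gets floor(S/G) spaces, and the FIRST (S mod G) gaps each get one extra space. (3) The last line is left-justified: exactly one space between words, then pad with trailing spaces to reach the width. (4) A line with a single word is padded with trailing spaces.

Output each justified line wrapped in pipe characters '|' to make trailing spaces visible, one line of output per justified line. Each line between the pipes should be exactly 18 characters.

Answer: |leaf   play   take|
|quickly for garden|
|standard  universe|
|rice  coffee train|
|coffee        make|
|algorithm     walk|
|structure  message|
|island       cloud|
|vector            |

Derivation:
Line 1: ['leaf', 'play', 'take'] (min_width=14, slack=4)
Line 2: ['quickly', 'for', 'garden'] (min_width=18, slack=0)
Line 3: ['standard', 'universe'] (min_width=17, slack=1)
Line 4: ['rice', 'coffee', 'train'] (min_width=17, slack=1)
Line 5: ['coffee', 'make'] (min_width=11, slack=7)
Line 6: ['algorithm', 'walk'] (min_width=14, slack=4)
Line 7: ['structure', 'message'] (min_width=17, slack=1)
Line 8: ['island', 'cloud'] (min_width=12, slack=6)
Line 9: ['vector'] (min_width=6, slack=12)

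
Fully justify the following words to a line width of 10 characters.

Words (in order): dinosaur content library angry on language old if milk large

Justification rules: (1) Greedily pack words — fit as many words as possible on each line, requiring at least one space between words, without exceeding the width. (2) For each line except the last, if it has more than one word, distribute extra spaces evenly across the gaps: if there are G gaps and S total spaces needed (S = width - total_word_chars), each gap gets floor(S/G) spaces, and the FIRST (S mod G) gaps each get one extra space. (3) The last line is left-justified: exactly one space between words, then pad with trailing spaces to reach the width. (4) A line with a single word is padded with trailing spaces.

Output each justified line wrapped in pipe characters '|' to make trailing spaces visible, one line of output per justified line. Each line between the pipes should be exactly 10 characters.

Answer: |dinosaur  |
|content   |
|library   |
|angry   on|
|language  |
|old     if|
|milk large|

Derivation:
Line 1: ['dinosaur'] (min_width=8, slack=2)
Line 2: ['content'] (min_width=7, slack=3)
Line 3: ['library'] (min_width=7, slack=3)
Line 4: ['angry', 'on'] (min_width=8, slack=2)
Line 5: ['language'] (min_width=8, slack=2)
Line 6: ['old', 'if'] (min_width=6, slack=4)
Line 7: ['milk', 'large'] (min_width=10, slack=0)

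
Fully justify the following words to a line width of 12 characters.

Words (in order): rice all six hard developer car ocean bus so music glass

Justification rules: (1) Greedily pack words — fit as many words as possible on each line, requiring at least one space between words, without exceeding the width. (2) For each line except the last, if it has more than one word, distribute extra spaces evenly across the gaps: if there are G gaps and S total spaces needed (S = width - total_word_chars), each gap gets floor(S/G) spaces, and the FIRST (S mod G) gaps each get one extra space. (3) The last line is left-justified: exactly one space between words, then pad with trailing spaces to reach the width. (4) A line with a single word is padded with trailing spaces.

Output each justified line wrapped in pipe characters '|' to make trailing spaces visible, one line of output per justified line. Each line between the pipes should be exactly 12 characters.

Line 1: ['rice', 'all', 'six'] (min_width=12, slack=0)
Line 2: ['hard'] (min_width=4, slack=8)
Line 3: ['developer'] (min_width=9, slack=3)
Line 4: ['car', 'ocean'] (min_width=9, slack=3)
Line 5: ['bus', 'so', 'music'] (min_width=12, slack=0)
Line 6: ['glass'] (min_width=5, slack=7)

Answer: |rice all six|
|hard        |
|developer   |
|car    ocean|
|bus so music|
|glass       |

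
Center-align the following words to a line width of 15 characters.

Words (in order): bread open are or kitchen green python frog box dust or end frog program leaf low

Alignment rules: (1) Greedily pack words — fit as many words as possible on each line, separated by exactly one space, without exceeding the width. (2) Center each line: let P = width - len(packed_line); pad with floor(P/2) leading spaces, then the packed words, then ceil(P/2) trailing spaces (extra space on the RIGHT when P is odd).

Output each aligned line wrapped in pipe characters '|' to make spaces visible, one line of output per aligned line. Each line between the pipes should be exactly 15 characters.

Line 1: ['bread', 'open', 'are'] (min_width=14, slack=1)
Line 2: ['or', 'kitchen'] (min_width=10, slack=5)
Line 3: ['green', 'python'] (min_width=12, slack=3)
Line 4: ['frog', 'box', 'dust'] (min_width=13, slack=2)
Line 5: ['or', 'end', 'frog'] (min_width=11, slack=4)
Line 6: ['program', 'leaf'] (min_width=12, slack=3)
Line 7: ['low'] (min_width=3, slack=12)

Answer: |bread open are |
|  or kitchen   |
| green python  |
| frog box dust |
|  or end frog  |
| program leaf  |
|      low      |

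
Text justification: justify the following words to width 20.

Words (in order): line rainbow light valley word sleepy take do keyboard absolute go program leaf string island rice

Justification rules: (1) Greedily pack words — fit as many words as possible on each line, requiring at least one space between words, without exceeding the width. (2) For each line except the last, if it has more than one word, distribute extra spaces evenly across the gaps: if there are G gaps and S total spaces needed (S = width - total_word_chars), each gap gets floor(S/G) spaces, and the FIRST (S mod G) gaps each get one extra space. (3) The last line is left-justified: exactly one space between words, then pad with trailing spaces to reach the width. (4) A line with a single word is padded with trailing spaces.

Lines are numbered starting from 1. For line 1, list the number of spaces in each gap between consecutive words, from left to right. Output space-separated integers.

Answer: 2 2

Derivation:
Line 1: ['line', 'rainbow', 'light'] (min_width=18, slack=2)
Line 2: ['valley', 'word', 'sleepy'] (min_width=18, slack=2)
Line 3: ['take', 'do', 'keyboard'] (min_width=16, slack=4)
Line 4: ['absolute', 'go', 'program'] (min_width=19, slack=1)
Line 5: ['leaf', 'string', 'island'] (min_width=18, slack=2)
Line 6: ['rice'] (min_width=4, slack=16)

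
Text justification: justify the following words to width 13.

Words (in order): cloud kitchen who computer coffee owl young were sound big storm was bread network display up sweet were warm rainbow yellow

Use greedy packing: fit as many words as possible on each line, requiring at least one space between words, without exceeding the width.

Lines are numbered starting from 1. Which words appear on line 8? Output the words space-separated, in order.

Answer: display up

Derivation:
Line 1: ['cloud', 'kitchen'] (min_width=13, slack=0)
Line 2: ['who', 'computer'] (min_width=12, slack=1)
Line 3: ['coffee', 'owl'] (min_width=10, slack=3)
Line 4: ['young', 'were'] (min_width=10, slack=3)
Line 5: ['sound', 'big'] (min_width=9, slack=4)
Line 6: ['storm', 'was'] (min_width=9, slack=4)
Line 7: ['bread', 'network'] (min_width=13, slack=0)
Line 8: ['display', 'up'] (min_width=10, slack=3)
Line 9: ['sweet', 'were'] (min_width=10, slack=3)
Line 10: ['warm', 'rainbow'] (min_width=12, slack=1)
Line 11: ['yellow'] (min_width=6, slack=7)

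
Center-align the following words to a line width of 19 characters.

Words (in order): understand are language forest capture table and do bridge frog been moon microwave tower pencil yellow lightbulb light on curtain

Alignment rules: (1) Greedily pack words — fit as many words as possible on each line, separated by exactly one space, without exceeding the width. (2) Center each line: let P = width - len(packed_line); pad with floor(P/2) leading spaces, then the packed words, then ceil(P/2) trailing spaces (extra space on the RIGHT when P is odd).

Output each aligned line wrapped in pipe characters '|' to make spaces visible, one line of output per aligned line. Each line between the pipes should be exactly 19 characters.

Answer: |  understand are   |
|  language forest  |
| capture table and |
|do bridge frog been|
|  moon microwave   |
|tower pencil yellow|
|lightbulb light on |
|      curtain      |

Derivation:
Line 1: ['understand', 'are'] (min_width=14, slack=5)
Line 2: ['language', 'forest'] (min_width=15, slack=4)
Line 3: ['capture', 'table', 'and'] (min_width=17, slack=2)
Line 4: ['do', 'bridge', 'frog', 'been'] (min_width=19, slack=0)
Line 5: ['moon', 'microwave'] (min_width=14, slack=5)
Line 6: ['tower', 'pencil', 'yellow'] (min_width=19, slack=0)
Line 7: ['lightbulb', 'light', 'on'] (min_width=18, slack=1)
Line 8: ['curtain'] (min_width=7, slack=12)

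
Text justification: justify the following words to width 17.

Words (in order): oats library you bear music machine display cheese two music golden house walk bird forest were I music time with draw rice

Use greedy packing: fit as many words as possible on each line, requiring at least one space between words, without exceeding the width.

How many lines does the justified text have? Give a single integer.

Answer: 8

Derivation:
Line 1: ['oats', 'library', 'you'] (min_width=16, slack=1)
Line 2: ['bear', 'music'] (min_width=10, slack=7)
Line 3: ['machine', 'display'] (min_width=15, slack=2)
Line 4: ['cheese', 'two', 'music'] (min_width=16, slack=1)
Line 5: ['golden', 'house', 'walk'] (min_width=17, slack=0)
Line 6: ['bird', 'forest', 'were'] (min_width=16, slack=1)
Line 7: ['I', 'music', 'time', 'with'] (min_width=17, slack=0)
Line 8: ['draw', 'rice'] (min_width=9, slack=8)
Total lines: 8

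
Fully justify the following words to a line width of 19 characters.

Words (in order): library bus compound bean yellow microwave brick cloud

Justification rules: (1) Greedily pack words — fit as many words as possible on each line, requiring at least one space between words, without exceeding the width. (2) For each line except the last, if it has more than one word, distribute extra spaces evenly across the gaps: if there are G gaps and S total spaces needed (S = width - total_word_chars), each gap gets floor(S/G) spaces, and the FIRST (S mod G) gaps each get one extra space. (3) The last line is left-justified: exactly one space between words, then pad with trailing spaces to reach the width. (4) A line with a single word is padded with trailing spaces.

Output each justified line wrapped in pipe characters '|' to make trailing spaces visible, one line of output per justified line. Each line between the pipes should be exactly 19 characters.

Line 1: ['library', 'bus'] (min_width=11, slack=8)
Line 2: ['compound', 'bean'] (min_width=13, slack=6)
Line 3: ['yellow', 'microwave'] (min_width=16, slack=3)
Line 4: ['brick', 'cloud'] (min_width=11, slack=8)

Answer: |library         bus|
|compound       bean|
|yellow    microwave|
|brick cloud        |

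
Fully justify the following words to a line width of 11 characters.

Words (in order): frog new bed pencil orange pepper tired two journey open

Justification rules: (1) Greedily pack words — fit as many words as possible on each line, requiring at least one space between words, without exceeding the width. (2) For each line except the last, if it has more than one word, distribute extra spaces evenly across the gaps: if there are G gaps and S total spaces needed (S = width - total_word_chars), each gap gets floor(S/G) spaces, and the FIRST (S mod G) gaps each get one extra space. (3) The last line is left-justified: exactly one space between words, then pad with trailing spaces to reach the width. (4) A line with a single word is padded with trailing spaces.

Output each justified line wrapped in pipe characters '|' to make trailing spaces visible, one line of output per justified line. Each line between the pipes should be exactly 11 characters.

Answer: |frog    new|
|bed  pencil|
|orange     |
|pepper     |
|tired   two|
|journey    |
|open       |

Derivation:
Line 1: ['frog', 'new'] (min_width=8, slack=3)
Line 2: ['bed', 'pencil'] (min_width=10, slack=1)
Line 3: ['orange'] (min_width=6, slack=5)
Line 4: ['pepper'] (min_width=6, slack=5)
Line 5: ['tired', 'two'] (min_width=9, slack=2)
Line 6: ['journey'] (min_width=7, slack=4)
Line 7: ['open'] (min_width=4, slack=7)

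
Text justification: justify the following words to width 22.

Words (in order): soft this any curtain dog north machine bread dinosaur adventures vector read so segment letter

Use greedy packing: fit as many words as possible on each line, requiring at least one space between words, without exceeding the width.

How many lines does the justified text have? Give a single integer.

Line 1: ['soft', 'this', 'any', 'curtain'] (min_width=21, slack=1)
Line 2: ['dog', 'north', 'machine'] (min_width=17, slack=5)
Line 3: ['bread', 'dinosaur'] (min_width=14, slack=8)
Line 4: ['adventures', 'vector', 'read'] (min_width=22, slack=0)
Line 5: ['so', 'segment', 'letter'] (min_width=17, slack=5)
Total lines: 5

Answer: 5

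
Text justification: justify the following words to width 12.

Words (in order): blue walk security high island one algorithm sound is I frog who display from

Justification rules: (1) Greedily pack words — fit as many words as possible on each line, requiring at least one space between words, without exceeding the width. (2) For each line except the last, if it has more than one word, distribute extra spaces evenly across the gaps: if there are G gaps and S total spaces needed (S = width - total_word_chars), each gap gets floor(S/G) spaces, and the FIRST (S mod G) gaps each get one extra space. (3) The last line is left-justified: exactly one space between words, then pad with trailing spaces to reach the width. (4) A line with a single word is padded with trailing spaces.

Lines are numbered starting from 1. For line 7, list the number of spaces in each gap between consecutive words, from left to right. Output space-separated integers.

Line 1: ['blue', 'walk'] (min_width=9, slack=3)
Line 2: ['security'] (min_width=8, slack=4)
Line 3: ['high', 'island'] (min_width=11, slack=1)
Line 4: ['one'] (min_width=3, slack=9)
Line 5: ['algorithm'] (min_width=9, slack=3)
Line 6: ['sound', 'is', 'I'] (min_width=10, slack=2)
Line 7: ['frog', 'who'] (min_width=8, slack=4)
Line 8: ['display', 'from'] (min_width=12, slack=0)

Answer: 5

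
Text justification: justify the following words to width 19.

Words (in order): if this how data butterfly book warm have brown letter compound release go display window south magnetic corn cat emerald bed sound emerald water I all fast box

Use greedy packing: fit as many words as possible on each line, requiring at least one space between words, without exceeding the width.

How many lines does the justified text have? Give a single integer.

Line 1: ['if', 'this', 'how', 'data'] (min_width=16, slack=3)
Line 2: ['butterfly', 'book', 'warm'] (min_width=19, slack=0)
Line 3: ['have', 'brown', 'letter'] (min_width=17, slack=2)
Line 4: ['compound', 'release', 'go'] (min_width=19, slack=0)
Line 5: ['display', 'window'] (min_width=14, slack=5)
Line 6: ['south', 'magnetic', 'corn'] (min_width=19, slack=0)
Line 7: ['cat', 'emerald', 'bed'] (min_width=15, slack=4)
Line 8: ['sound', 'emerald', 'water'] (min_width=19, slack=0)
Line 9: ['I', 'all', 'fast', 'box'] (min_width=14, slack=5)
Total lines: 9

Answer: 9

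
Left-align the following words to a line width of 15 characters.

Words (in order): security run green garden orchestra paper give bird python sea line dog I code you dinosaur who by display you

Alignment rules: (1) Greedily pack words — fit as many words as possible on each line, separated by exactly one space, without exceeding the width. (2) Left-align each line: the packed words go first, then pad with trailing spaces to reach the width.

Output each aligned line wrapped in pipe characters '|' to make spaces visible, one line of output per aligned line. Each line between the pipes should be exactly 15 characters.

Answer: |security run   |
|green garden   |
|orchestra paper|
|give bird      |
|python sea line|
|dog I code you |
|dinosaur who by|
|display you    |

Derivation:
Line 1: ['security', 'run'] (min_width=12, slack=3)
Line 2: ['green', 'garden'] (min_width=12, slack=3)
Line 3: ['orchestra', 'paper'] (min_width=15, slack=0)
Line 4: ['give', 'bird'] (min_width=9, slack=6)
Line 5: ['python', 'sea', 'line'] (min_width=15, slack=0)
Line 6: ['dog', 'I', 'code', 'you'] (min_width=14, slack=1)
Line 7: ['dinosaur', 'who', 'by'] (min_width=15, slack=0)
Line 8: ['display', 'you'] (min_width=11, slack=4)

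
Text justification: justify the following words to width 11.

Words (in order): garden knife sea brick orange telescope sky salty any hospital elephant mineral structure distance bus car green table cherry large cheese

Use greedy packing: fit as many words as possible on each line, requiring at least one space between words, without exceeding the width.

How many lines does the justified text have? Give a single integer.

Answer: 17

Derivation:
Line 1: ['garden'] (min_width=6, slack=5)
Line 2: ['knife', 'sea'] (min_width=9, slack=2)
Line 3: ['brick'] (min_width=5, slack=6)
Line 4: ['orange'] (min_width=6, slack=5)
Line 5: ['telescope'] (min_width=9, slack=2)
Line 6: ['sky', 'salty'] (min_width=9, slack=2)
Line 7: ['any'] (min_width=3, slack=8)
Line 8: ['hospital'] (min_width=8, slack=3)
Line 9: ['elephant'] (min_width=8, slack=3)
Line 10: ['mineral'] (min_width=7, slack=4)
Line 11: ['structure'] (min_width=9, slack=2)
Line 12: ['distance'] (min_width=8, slack=3)
Line 13: ['bus', 'car'] (min_width=7, slack=4)
Line 14: ['green', 'table'] (min_width=11, slack=0)
Line 15: ['cherry'] (min_width=6, slack=5)
Line 16: ['large'] (min_width=5, slack=6)
Line 17: ['cheese'] (min_width=6, slack=5)
Total lines: 17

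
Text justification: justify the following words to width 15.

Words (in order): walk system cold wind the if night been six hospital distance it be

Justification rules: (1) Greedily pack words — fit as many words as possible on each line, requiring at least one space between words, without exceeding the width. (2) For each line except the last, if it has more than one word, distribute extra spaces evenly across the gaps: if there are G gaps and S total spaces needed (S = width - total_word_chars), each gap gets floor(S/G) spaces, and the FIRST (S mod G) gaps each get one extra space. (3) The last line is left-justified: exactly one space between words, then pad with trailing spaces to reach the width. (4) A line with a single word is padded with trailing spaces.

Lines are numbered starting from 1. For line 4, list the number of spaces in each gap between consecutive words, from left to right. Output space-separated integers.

Answer: 4

Derivation:
Line 1: ['walk', 'system'] (min_width=11, slack=4)
Line 2: ['cold', 'wind', 'the'] (min_width=13, slack=2)
Line 3: ['if', 'night', 'been'] (min_width=13, slack=2)
Line 4: ['six', 'hospital'] (min_width=12, slack=3)
Line 5: ['distance', 'it', 'be'] (min_width=14, slack=1)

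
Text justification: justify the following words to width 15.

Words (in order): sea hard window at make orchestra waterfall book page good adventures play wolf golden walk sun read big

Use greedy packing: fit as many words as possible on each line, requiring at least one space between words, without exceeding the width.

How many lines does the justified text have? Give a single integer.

Line 1: ['sea', 'hard', 'window'] (min_width=15, slack=0)
Line 2: ['at', 'make'] (min_width=7, slack=8)
Line 3: ['orchestra'] (min_width=9, slack=6)
Line 4: ['waterfall', 'book'] (min_width=14, slack=1)
Line 5: ['page', 'good'] (min_width=9, slack=6)
Line 6: ['adventures', 'play'] (min_width=15, slack=0)
Line 7: ['wolf', 'golden'] (min_width=11, slack=4)
Line 8: ['walk', 'sun', 'read'] (min_width=13, slack=2)
Line 9: ['big'] (min_width=3, slack=12)
Total lines: 9

Answer: 9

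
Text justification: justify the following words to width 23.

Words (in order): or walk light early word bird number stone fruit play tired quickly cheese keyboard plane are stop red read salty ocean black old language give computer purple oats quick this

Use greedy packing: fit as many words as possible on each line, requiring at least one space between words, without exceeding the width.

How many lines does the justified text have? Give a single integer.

Line 1: ['or', 'walk', 'light', 'early'] (min_width=19, slack=4)
Line 2: ['word', 'bird', 'number', 'stone'] (min_width=22, slack=1)
Line 3: ['fruit', 'play', 'tired'] (min_width=16, slack=7)
Line 4: ['quickly', 'cheese', 'keyboard'] (min_width=23, slack=0)
Line 5: ['plane', 'are', 'stop', 'red', 'read'] (min_width=23, slack=0)
Line 6: ['salty', 'ocean', 'black', 'old'] (min_width=21, slack=2)
Line 7: ['language', 'give', 'computer'] (min_width=22, slack=1)
Line 8: ['purple', 'oats', 'quick', 'this'] (min_width=22, slack=1)
Total lines: 8

Answer: 8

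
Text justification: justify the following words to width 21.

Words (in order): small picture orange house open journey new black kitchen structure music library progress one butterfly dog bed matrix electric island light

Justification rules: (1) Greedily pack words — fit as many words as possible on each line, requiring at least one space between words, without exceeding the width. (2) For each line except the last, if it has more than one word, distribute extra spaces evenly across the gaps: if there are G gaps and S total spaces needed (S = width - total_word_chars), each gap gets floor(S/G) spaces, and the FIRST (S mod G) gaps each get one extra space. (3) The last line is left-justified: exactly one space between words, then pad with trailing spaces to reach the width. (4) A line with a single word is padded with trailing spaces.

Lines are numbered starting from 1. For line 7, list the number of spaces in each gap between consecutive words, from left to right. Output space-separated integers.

Answer: 7

Derivation:
Line 1: ['small', 'picture', 'orange'] (min_width=20, slack=1)
Line 2: ['house', 'open', 'journey'] (min_width=18, slack=3)
Line 3: ['new', 'black', 'kitchen'] (min_width=17, slack=4)
Line 4: ['structure', 'music'] (min_width=15, slack=6)
Line 5: ['library', 'progress', 'one'] (min_width=20, slack=1)
Line 6: ['butterfly', 'dog', 'bed'] (min_width=17, slack=4)
Line 7: ['matrix', 'electric'] (min_width=15, slack=6)
Line 8: ['island', 'light'] (min_width=12, slack=9)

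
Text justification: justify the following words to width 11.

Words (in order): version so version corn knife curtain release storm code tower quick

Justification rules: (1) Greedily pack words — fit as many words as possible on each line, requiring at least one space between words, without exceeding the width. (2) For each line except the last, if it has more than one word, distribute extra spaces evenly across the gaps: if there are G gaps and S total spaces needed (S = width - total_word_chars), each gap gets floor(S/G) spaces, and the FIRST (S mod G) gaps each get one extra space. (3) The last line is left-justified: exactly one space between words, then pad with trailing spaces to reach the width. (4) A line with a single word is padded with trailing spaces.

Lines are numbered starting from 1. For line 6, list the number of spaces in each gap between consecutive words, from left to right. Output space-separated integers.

Line 1: ['version', 'so'] (min_width=10, slack=1)
Line 2: ['version'] (min_width=7, slack=4)
Line 3: ['corn', 'knife'] (min_width=10, slack=1)
Line 4: ['curtain'] (min_width=7, slack=4)
Line 5: ['release'] (min_width=7, slack=4)
Line 6: ['storm', 'code'] (min_width=10, slack=1)
Line 7: ['tower', 'quick'] (min_width=11, slack=0)

Answer: 2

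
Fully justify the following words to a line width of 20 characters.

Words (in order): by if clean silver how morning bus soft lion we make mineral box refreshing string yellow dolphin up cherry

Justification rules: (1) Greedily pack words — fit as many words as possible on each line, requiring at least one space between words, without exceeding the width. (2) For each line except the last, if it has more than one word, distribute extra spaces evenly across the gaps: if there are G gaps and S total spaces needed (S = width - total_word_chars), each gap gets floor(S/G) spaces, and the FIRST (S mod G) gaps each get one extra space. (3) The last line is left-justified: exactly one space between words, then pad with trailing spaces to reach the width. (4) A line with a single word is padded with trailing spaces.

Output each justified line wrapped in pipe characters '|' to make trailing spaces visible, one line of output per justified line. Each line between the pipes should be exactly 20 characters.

Line 1: ['by', 'if', 'clean', 'silver'] (min_width=18, slack=2)
Line 2: ['how', 'morning', 'bus', 'soft'] (min_width=20, slack=0)
Line 3: ['lion', 'we', 'make', 'mineral'] (min_width=20, slack=0)
Line 4: ['box', 'refreshing'] (min_width=14, slack=6)
Line 5: ['string', 'yellow'] (min_width=13, slack=7)
Line 6: ['dolphin', 'up', 'cherry'] (min_width=17, slack=3)

Answer: |by  if  clean silver|
|how morning bus soft|
|lion we make mineral|
|box       refreshing|
|string        yellow|
|dolphin up cherry   |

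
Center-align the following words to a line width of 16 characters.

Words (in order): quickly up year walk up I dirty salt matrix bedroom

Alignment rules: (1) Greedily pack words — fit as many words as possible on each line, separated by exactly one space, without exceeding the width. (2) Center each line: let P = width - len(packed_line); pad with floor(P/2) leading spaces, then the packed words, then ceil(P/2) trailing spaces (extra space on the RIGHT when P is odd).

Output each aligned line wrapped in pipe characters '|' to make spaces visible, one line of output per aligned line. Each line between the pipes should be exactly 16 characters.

Line 1: ['quickly', 'up', 'year'] (min_width=15, slack=1)
Line 2: ['walk', 'up', 'I', 'dirty'] (min_width=15, slack=1)
Line 3: ['salt', 'matrix'] (min_width=11, slack=5)
Line 4: ['bedroom'] (min_width=7, slack=9)

Answer: |quickly up year |
|walk up I dirty |
|  salt matrix   |
|    bedroom     |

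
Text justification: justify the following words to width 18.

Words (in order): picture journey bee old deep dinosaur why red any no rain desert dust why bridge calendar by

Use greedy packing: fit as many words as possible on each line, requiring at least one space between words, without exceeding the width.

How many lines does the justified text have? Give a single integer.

Answer: 6

Derivation:
Line 1: ['picture', 'journey'] (min_width=15, slack=3)
Line 2: ['bee', 'old', 'deep'] (min_width=12, slack=6)
Line 3: ['dinosaur', 'why', 'red'] (min_width=16, slack=2)
Line 4: ['any', 'no', 'rain', 'desert'] (min_width=18, slack=0)
Line 5: ['dust', 'why', 'bridge'] (min_width=15, slack=3)
Line 6: ['calendar', 'by'] (min_width=11, slack=7)
Total lines: 6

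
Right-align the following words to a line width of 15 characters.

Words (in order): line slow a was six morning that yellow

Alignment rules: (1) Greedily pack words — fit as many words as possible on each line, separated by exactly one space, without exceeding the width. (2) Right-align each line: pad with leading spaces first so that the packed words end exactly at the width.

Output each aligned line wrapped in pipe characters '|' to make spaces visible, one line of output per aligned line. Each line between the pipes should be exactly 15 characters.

Line 1: ['line', 'slow', 'a', 'was'] (min_width=15, slack=0)
Line 2: ['six', 'morning'] (min_width=11, slack=4)
Line 3: ['that', 'yellow'] (min_width=11, slack=4)

Answer: |line slow a was|
|    six morning|
|    that yellow|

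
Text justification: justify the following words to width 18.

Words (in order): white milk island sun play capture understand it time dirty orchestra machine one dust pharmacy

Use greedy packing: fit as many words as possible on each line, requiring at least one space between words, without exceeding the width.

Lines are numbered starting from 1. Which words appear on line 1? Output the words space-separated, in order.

Answer: white milk island

Derivation:
Line 1: ['white', 'milk', 'island'] (min_width=17, slack=1)
Line 2: ['sun', 'play', 'capture'] (min_width=16, slack=2)
Line 3: ['understand', 'it', 'time'] (min_width=18, slack=0)
Line 4: ['dirty', 'orchestra'] (min_width=15, slack=3)
Line 5: ['machine', 'one', 'dust'] (min_width=16, slack=2)
Line 6: ['pharmacy'] (min_width=8, slack=10)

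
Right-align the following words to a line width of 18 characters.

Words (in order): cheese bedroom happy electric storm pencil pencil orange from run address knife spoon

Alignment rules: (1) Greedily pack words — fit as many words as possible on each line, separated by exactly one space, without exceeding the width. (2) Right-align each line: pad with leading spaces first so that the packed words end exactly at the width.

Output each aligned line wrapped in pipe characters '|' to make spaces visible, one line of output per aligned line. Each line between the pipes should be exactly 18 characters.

Answer: |    cheese bedroom|
|    happy electric|
|      storm pencil|
|pencil orange from|
| run address knife|
|             spoon|

Derivation:
Line 1: ['cheese', 'bedroom'] (min_width=14, slack=4)
Line 2: ['happy', 'electric'] (min_width=14, slack=4)
Line 3: ['storm', 'pencil'] (min_width=12, slack=6)
Line 4: ['pencil', 'orange', 'from'] (min_width=18, slack=0)
Line 5: ['run', 'address', 'knife'] (min_width=17, slack=1)
Line 6: ['spoon'] (min_width=5, slack=13)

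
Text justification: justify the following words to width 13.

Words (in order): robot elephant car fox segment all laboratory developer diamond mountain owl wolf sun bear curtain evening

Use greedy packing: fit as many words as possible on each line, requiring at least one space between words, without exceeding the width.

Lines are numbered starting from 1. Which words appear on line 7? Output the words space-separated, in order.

Answer: diamond

Derivation:
Line 1: ['robot'] (min_width=5, slack=8)
Line 2: ['elephant', 'car'] (min_width=12, slack=1)
Line 3: ['fox', 'segment'] (min_width=11, slack=2)
Line 4: ['all'] (min_width=3, slack=10)
Line 5: ['laboratory'] (min_width=10, slack=3)
Line 6: ['developer'] (min_width=9, slack=4)
Line 7: ['diamond'] (min_width=7, slack=6)
Line 8: ['mountain', 'owl'] (min_width=12, slack=1)
Line 9: ['wolf', 'sun', 'bear'] (min_width=13, slack=0)
Line 10: ['curtain'] (min_width=7, slack=6)
Line 11: ['evening'] (min_width=7, slack=6)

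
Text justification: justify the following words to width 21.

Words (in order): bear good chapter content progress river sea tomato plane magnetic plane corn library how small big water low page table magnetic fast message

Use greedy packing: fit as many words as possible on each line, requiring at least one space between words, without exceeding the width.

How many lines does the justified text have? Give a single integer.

Line 1: ['bear', 'good', 'chapter'] (min_width=17, slack=4)
Line 2: ['content', 'progress'] (min_width=16, slack=5)
Line 3: ['river', 'sea', 'tomato'] (min_width=16, slack=5)
Line 4: ['plane', 'magnetic', 'plane'] (min_width=20, slack=1)
Line 5: ['corn', 'library', 'how'] (min_width=16, slack=5)
Line 6: ['small', 'big', 'water', 'low'] (min_width=19, slack=2)
Line 7: ['page', 'table', 'magnetic'] (min_width=19, slack=2)
Line 8: ['fast', 'message'] (min_width=12, slack=9)
Total lines: 8

Answer: 8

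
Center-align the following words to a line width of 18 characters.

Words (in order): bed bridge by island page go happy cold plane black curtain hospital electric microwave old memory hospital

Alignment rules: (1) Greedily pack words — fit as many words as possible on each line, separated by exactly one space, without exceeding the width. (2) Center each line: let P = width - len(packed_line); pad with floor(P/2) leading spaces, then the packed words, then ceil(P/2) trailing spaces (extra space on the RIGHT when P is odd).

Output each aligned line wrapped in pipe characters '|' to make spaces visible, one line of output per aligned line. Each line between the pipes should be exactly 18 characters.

Answer: |  bed bridge by   |
|  island page go  |
| happy cold plane |
|  black curtain   |
|hospital electric |
|  microwave old   |
| memory hospital  |

Derivation:
Line 1: ['bed', 'bridge', 'by'] (min_width=13, slack=5)
Line 2: ['island', 'page', 'go'] (min_width=14, slack=4)
Line 3: ['happy', 'cold', 'plane'] (min_width=16, slack=2)
Line 4: ['black', 'curtain'] (min_width=13, slack=5)
Line 5: ['hospital', 'electric'] (min_width=17, slack=1)
Line 6: ['microwave', 'old'] (min_width=13, slack=5)
Line 7: ['memory', 'hospital'] (min_width=15, slack=3)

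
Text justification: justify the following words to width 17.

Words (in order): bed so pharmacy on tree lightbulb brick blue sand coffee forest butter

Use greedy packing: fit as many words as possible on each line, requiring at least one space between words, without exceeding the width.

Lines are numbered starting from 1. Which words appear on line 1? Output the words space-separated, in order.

Answer: bed so pharmacy

Derivation:
Line 1: ['bed', 'so', 'pharmacy'] (min_width=15, slack=2)
Line 2: ['on', 'tree', 'lightbulb'] (min_width=17, slack=0)
Line 3: ['brick', 'blue', 'sand'] (min_width=15, slack=2)
Line 4: ['coffee', 'forest'] (min_width=13, slack=4)
Line 5: ['butter'] (min_width=6, slack=11)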